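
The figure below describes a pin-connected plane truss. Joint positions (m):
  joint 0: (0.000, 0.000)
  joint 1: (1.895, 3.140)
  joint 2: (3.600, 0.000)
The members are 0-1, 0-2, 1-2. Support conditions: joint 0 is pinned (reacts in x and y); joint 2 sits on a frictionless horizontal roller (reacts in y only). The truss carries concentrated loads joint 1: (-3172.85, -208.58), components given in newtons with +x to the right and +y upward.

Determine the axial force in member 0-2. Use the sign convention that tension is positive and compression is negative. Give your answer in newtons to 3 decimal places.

-1443.079

N=3 nodes, M=3 members, R=3 reactions → 2N=6, M+R=6
member 0 (0-1): L=3.6675, (cx,cy)=(0.5167,0.8562)
member 1 (0-2): L=3.6000, (cx,cy)=(1.0000,0.0000)
member 2 (1-2): L=3.5730, (cx,cy)=(0.4772,-0.8788)
solve A·x = −loads:
  F[0-1] = -3347.7307 N (compression)
  F[0-2] = -1443.0795 N (compression)
  F[1-2] = +3024.1541 N (tension)
  Rx@0 = +3172.8500 N
  Ry@0 = +2866.2161 N
  Ry@2 = -2657.6361 N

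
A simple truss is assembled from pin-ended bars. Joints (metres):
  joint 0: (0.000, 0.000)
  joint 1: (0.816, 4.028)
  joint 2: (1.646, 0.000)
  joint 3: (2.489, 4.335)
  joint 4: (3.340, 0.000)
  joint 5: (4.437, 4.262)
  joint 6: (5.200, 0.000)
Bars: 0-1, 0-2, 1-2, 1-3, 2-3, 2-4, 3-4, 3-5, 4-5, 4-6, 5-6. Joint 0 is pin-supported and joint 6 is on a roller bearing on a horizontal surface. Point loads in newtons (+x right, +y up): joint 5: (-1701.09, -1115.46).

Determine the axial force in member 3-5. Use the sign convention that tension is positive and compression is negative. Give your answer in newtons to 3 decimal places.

-1210.073

N=7 nodes, M=11 members, R=3 reactions → 2N=14, M+R=14
member 0 (0-1): L=4.1098, (cx,cy)=(0.1985,0.9801)
member 1 (0-2): L=1.6460, (cx,cy)=(1.0000,0.0000)
member 2 (1-2): L=4.1126, (cx,cy)=(0.2018,-0.9794)
member 3 (1-3): L=1.7009, (cx,cy)=(0.9836,0.1805)
member 4 (2-3): L=4.4162, (cx,cy)=(0.1909,0.9816)
member 5 (2-4): L=1.6940, (cx,cy)=(1.0000,0.0000)
member 6 (3-4): L=4.4177, (cx,cy)=(0.1926,-0.9813)
member 7 (3-5): L=1.9494, (cx,cy)=(0.9993,-0.0374)
member 8 (4-5): L=4.4009, (cx,cy)=(0.2493,0.9684)
member 9 (4-6): L=1.8600, (cx,cy)=(1.0000,0.0000)
member 10 (5-6): L=4.3298, (cx,cy)=(0.1762,-0.9844)
solve A·x = −loads:
  F[0-1] = -1589.5583 N (compression)
  F[0-2] = -1385.4852 N (compression)
  F[1-2] = +1475.7114 N (tension)
  F[1-3] = -623.6719 N (compression)
  F[2-3] = -1472.4210 N (compression)
  F[2-4] = -806.5934 N (compression)
  F[3-4] = +1633.8267 N (tension)
  F[3-5] = -1210.0733 N (compression)
  F[4-5] = -1655.4821 N (compression)
  F[4-6] = -79.2095 N (compression)
  F[5-6] = +449.4861 N (tension)
  Rx@0 = +1701.0900 N
  Ry@0 = +1557.9118 N
  Ry@6 = -442.4518 N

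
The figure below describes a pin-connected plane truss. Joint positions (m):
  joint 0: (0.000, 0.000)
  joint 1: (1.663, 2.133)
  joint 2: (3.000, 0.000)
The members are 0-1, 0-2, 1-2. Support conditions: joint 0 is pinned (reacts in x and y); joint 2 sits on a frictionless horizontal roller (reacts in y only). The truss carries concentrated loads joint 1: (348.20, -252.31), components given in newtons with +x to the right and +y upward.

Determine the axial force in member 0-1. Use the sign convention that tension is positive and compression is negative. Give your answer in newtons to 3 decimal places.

171.339

N=3 nodes, M=3 members, R=3 reactions → 2N=6, M+R=6
member 0 (0-1): L=2.7047, (cx,cy)=(0.6149,0.7886)
member 1 (0-2): L=3.0000, (cx,cy)=(1.0000,0.0000)
member 2 (1-2): L=2.5174, (cx,cy)=(0.5311,-0.8473)
solve A·x = −loads:
  F[0-1] = +171.3391 N (tension)
  F[0-2] = +242.8501 N (tension)
  F[1-2] = -457.2541 N (compression)
  Rx@0 = -348.2000 N
  Ry@0 = -135.1240 N
  Ry@2 = +387.4340 N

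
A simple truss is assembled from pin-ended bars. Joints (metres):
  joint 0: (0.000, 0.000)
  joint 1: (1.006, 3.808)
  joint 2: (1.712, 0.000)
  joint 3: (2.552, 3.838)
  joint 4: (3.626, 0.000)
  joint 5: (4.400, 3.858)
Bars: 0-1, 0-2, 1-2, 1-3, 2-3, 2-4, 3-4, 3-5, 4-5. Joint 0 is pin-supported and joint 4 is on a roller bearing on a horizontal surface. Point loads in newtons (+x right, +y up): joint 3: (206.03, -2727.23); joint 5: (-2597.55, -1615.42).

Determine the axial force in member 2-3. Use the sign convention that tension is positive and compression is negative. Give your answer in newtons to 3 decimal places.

-3053.080

N=6 nodes, M=9 members, R=3 reactions → 2N=12, M+R=12
member 0 (0-1): L=3.9386, (cx,cy)=(0.2554,0.9668)
member 1 (0-2): L=1.7120, (cx,cy)=(1.0000,0.0000)
member 2 (1-2): L=3.8729, (cx,cy)=(0.1823,-0.9832)
member 3 (1-3): L=1.5463, (cx,cy)=(0.9998,0.0194)
member 4 (2-3): L=3.9288, (cx,cy)=(0.2138,0.9769)
member 5 (2-4): L=1.9140, (cx,cy)=(1.0000,0.0000)
member 6 (3-4): L=3.9854, (cx,cy)=(0.2695,-0.9630)
member 7 (3-5): L=1.8481, (cx,cy)=(0.9999,0.0108)
member 8 (4-5): L=3.9349, (cx,cy)=(0.1967,0.9805)
solve A·x = −loads:
  F[0-1] = -3111.8541 N (compression)
  F[0-2] = -1596.6965 N (compression)
  F[1-2] = +3033.3079 N (tension)
  F[1-3] = -1348.0270 N (compression)
  F[2-3] = -3053.0798 N (compression)
  F[2-4] = -390.9886 N (compression)
  F[3-4] = +266.6112 N (tension)
  F[3-5] = -2278.5415 N (compression)
  F[4-5] = -1622.4596 N (compression)
  Rx@0 = +2391.5200 N
  Ry@0 = +3008.6362 N
  Ry@4 = +1334.0138 N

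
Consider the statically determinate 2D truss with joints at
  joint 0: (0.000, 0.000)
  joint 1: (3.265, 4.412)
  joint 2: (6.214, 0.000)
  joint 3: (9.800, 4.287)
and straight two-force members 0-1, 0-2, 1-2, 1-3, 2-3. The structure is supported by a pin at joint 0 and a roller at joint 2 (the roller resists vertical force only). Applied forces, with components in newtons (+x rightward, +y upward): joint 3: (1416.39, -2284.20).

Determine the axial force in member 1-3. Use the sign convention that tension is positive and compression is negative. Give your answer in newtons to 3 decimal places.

3275.287

N=4 nodes, M=5 members, R=3 reactions → 2N=8, M+R=8
member 0 (0-1): L=5.4887, (cx,cy)=(0.5949,0.8038)
member 1 (0-2): L=6.2140, (cx,cy)=(1.0000,0.0000)
member 2 (1-2): L=5.3068, (cx,cy)=(0.5557,-0.8314)
member 3 (1-3): L=6.5362, (cx,cy)=(0.9998,-0.0191)
member 4 (2-3): L=5.5891, (cx,cy)=(0.6416,0.7670)
solve A·x = −loads:
  F[0-1] = +2855.4916 N (tension)
  F[0-2] = -282.2195 N (compression)
  F[1-2] = -2836.2039 N (compression)
  F[1-3] = +3275.2869 N (tension)
  F[2-3] = -2896.3099 N (compression)
  Rx@0 = -1416.3900 N
  Ry@0 = -2295.3339 N
  Ry@2 = +4579.5339 N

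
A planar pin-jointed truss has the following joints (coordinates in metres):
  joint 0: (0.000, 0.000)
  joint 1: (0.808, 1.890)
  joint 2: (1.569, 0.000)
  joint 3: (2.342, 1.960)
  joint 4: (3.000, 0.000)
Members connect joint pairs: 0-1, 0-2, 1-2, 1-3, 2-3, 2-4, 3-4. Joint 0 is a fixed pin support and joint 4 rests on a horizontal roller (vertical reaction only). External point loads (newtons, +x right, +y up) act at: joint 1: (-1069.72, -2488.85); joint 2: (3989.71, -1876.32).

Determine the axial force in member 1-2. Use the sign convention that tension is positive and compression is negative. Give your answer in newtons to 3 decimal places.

932.946

N=5 nodes, M=7 members, R=3 reactions → 2N=10, M+R=10
member 0 (0-1): L=2.0555, (cx,cy)=(0.3931,0.9195)
member 1 (0-2): L=1.5690, (cx,cy)=(1.0000,0.0000)
member 2 (1-2): L=2.0375, (cx,cy)=(0.3735,-0.9276)
member 3 (1-3): L=1.5356, (cx,cy)=(0.9990,0.0456)
member 4 (2-3): L=2.1069, (cx,cy)=(0.3669,0.9303)
member 5 (2-4): L=1.4310, (cx,cy)=(1.0000,0.0000)
member 6 (3-4): L=2.0675, (cx,cy)=(0.3183,-0.9480)
solve A·x = −loads:
  F[0-1] = -3684.0230 N (compression)
  F[0-2] = +4368.1688 N (tension)
  F[1-2] = +932.9461 N (tension)
  F[1-3] = -727.6755 N (compression)
  F[2-3] = +1086.6709 N (tension)
  F[2-4] = +328.2353 N (tension)
  F[3-4] = -1031.3480 N (compression)
  Rx@0 = -2919.9900 N
  Ry@0 = +3387.4480 N
  Ry@4 = +977.7220 N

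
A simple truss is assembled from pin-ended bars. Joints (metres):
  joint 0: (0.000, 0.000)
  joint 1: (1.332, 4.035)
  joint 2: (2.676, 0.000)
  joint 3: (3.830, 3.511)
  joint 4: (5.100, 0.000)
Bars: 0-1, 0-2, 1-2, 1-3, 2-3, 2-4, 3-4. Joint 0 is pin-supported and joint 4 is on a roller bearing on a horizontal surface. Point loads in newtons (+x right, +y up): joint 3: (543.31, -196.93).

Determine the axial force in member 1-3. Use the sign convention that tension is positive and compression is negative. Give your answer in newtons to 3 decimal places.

N=5 nodes, M=7 members, R=3 reactions → 2N=10, M+R=10
member 0 (0-1): L=4.2492, (cx,cy)=(0.3135,0.9496)
member 1 (0-2): L=2.6760, (cx,cy)=(1.0000,0.0000)
member 2 (1-2): L=4.2529, (cx,cy)=(0.3160,-0.9488)
member 3 (1-3): L=2.5524, (cx,cy)=(0.9787,-0.2053)
member 4 (2-3): L=3.6958, (cx,cy)=(0.3122,0.9500)
member 5 (2-4): L=2.4240, (cx,cy)=(1.0000,0.0000)
member 6 (3-4): L=3.7336, (cx,cy)=(0.3402,-0.9404)
solve A·x = −loads:
  F[0-1] = +342.2422 N (tension)
  F[0-2] = +436.0263 N (tension)
  F[1-2] = -393.7803 N (compression)
  F[1-3] = +236.7680 N (tension)
  F[2-3] = +393.2634 N (tension)
  F[2-4] = +188.7899 N (tension)
  F[3-4] = -555.0175 N (compression)
  Rx@0 = -543.3100 N
  Ry@0 = -324.9922 N
  Ry@4 = +521.9222 N

236.768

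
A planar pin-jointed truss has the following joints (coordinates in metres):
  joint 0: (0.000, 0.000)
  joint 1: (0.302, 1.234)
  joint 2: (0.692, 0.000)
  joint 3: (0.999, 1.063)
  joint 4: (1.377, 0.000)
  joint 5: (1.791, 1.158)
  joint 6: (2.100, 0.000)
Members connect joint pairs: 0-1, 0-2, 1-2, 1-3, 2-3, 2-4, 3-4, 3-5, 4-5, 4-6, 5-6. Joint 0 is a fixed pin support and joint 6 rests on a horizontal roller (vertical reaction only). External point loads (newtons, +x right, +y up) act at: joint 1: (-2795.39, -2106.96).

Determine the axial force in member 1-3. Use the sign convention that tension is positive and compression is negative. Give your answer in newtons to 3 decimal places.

N=7 nodes, M=11 members, R=3 reactions → 2N=14, M+R=14
member 0 (0-1): L=1.2704, (cx,cy)=(0.2377,0.9713)
member 1 (0-2): L=0.6920, (cx,cy)=(1.0000,0.0000)
member 2 (1-2): L=1.2942, (cx,cy)=(0.3014,-0.9535)
member 3 (1-3): L=0.7177, (cx,cy)=(0.9712,-0.2383)
member 4 (2-3): L=1.1064, (cx,cy)=(0.2775,0.9607)
member 5 (2-4): L=0.6850, (cx,cy)=(1.0000,0.0000)
member 6 (3-4): L=1.1282, (cx,cy)=(0.3350,-0.9422)
member 7 (3-5): L=0.7977, (cx,cy)=(0.9929,0.1191)
member 8 (4-5): L=1.2298, (cx,cy)=(0.3366,0.9416)
member 9 (4-6): L=0.7230, (cx,cy)=(1.0000,0.0000)
member 10 (5-6): L=1.1985, (cx,cy)=(0.2578,-0.9662)
solve A·x = −loads:
  F[0-1] = -3548.2975 N (compression)
  F[0-2] = -1951.8987 N (compression)
  F[1-2] = +978.5929 N (tension)
  F[1-3] = +1706.1355 N (tension)
  F[2-3] = -971.2356 N (compression)
  F[2-4] = -1387.5122 N (compression)
  F[3-4] = +1533.0509 N (tension)
  F[3-5] = +880.1359 N (tension)
  F[4-5] = -1533.9801 N (compression)
  F[4-6] = -357.4643 N (compression)
  F[5-6] = +1386.4962 N (tension)
  Rx@0 = +2795.3900 N
  Ry@0 = +3446.5835 N
  Ry@6 = -1339.6235 N

1706.136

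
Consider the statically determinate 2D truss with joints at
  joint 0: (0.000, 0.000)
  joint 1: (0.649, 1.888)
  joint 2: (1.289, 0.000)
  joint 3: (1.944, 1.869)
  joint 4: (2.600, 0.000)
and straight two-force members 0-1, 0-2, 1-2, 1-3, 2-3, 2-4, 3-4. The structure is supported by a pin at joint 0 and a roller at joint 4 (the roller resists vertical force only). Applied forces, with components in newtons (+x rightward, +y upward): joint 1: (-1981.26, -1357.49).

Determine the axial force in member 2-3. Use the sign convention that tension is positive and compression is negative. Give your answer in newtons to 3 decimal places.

N=5 nodes, M=7 members, R=3 reactions → 2N=10, M+R=10
member 0 (0-1): L=1.9964, (cx,cy)=(0.3251,0.9457)
member 1 (0-2): L=1.2890, (cx,cy)=(1.0000,0.0000)
member 2 (1-2): L=1.9935, (cx,cy)=(0.3210,-0.9471)
member 3 (1-3): L=1.2951, (cx,cy)=(0.9999,-0.0147)
member 4 (2-3): L=1.9805, (cx,cy)=(0.3307,0.9437)
member 5 (2-4): L=1.3110, (cx,cy)=(1.0000,0.0000)
member 6 (3-4): L=1.9808, (cx,cy)=(0.3312,-0.9436)
solve A·x = −loads:
  F[0-1] = -2598.4710 N (compression)
  F[0-2] = -1136.5497 N (compression)
  F[1-2] = +1149.4322 N (tension)
  F[1-3] = +767.6194 N (tension)
  F[2-3] = -1153.5020 N (compression)
  F[2-4] = -386.0359 N (compression)
  F[3-4] = +1165.6294 N (tension)
  Rx@0 = +1981.2600 N
  Ry@0 = +2457.3392 N
  Ry@4 = -1099.8492 N

-1153.502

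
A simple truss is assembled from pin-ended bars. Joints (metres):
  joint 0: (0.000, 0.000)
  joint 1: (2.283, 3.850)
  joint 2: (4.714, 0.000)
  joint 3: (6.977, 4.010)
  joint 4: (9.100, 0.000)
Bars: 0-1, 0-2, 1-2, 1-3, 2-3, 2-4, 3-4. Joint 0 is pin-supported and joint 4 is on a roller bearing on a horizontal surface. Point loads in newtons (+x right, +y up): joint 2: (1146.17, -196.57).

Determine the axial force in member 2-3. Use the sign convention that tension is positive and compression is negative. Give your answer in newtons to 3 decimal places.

N=5 nodes, M=7 members, R=3 reactions → 2N=10, M+R=10
member 0 (0-1): L=4.4760, (cx,cy)=(0.5101,0.8601)
member 1 (0-2): L=4.7140, (cx,cy)=(1.0000,0.0000)
member 2 (1-2): L=4.5533, (cx,cy)=(0.5339,-0.8455)
member 3 (1-3): L=4.6967, (cx,cy)=(0.9994,0.0341)
member 4 (2-3): L=4.6045, (cx,cy)=(0.4915,0.8709)
member 5 (2-4): L=4.3860, (cx,cy)=(1.0000,0.0000)
member 6 (3-4): L=4.5373, (cx,cy)=(0.4679,-0.8838)
solve A·x = −loads:
  F[0-1] = -110.1473 N (compression)
  F[0-2] = +1202.3510 N (tension)
  F[1-2] = +107.4709 N (tension)
  F[1-3] = -113.6259 N (compression)
  F[2-3] = +121.3682 N (tension)
  F[2-4] = +53.9102 N (tension)
  F[3-4] = -115.2179 N (compression)
  Rx@0 = -1146.1700 N
  Ry@0 = +94.7424 N
  Ry@4 = +101.8276 N

121.368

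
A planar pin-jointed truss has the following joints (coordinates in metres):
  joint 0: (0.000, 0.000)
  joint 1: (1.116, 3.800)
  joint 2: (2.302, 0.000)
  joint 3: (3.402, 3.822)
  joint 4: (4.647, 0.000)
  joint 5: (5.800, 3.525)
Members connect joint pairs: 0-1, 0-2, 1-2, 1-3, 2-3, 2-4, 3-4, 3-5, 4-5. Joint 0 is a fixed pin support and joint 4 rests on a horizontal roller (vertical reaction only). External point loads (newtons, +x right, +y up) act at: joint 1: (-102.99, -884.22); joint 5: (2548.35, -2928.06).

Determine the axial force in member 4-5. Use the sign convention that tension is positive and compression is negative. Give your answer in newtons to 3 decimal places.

-2641.624

N=6 nodes, M=9 members, R=3 reactions → 2N=12, M+R=12
member 0 (0-1): L=3.9605, (cx,cy)=(0.2818,0.9595)
member 1 (0-2): L=2.3020, (cx,cy)=(1.0000,0.0000)
member 2 (1-2): L=3.9808, (cx,cy)=(0.2979,-0.9546)
member 3 (1-3): L=2.2861, (cx,cy)=(1.0000,0.0096)
member 4 (2-3): L=3.9771, (cx,cy)=(0.2766,0.9610)
member 5 (2-4): L=2.3450, (cx,cy)=(1.0000,0.0000)
member 6 (3-4): L=4.0197, (cx,cy)=(0.3097,-0.9508)
member 7 (3-5): L=2.4163, (cx,cy)=(0.9924,-0.1229)
member 8 (4-5): L=3.7088, (cx,cy)=(0.3109,0.9504)
solve A·x = −loads:
  F[0-1] = +1983.8642 N (tension)
  F[0-2] = +1886.3397 N (tension)
  F[1-2] = -2904.9143 N (compression)
  F[1-3] = +1527.5470 N (tension)
  F[2-3] = +2885.5572 N (tension)
  F[2-4] = +222.7854 N (tension)
  F[3-4] = -3370.7854 N (compression)
  F[3-5] = +3395.3345 N (tension)
  F[4-5] = -2641.6238 N (compression)
  Rx@0 = -2445.3600 N
  Ry@0 = -1903.4741 N
  Ry@4 = +5715.7541 N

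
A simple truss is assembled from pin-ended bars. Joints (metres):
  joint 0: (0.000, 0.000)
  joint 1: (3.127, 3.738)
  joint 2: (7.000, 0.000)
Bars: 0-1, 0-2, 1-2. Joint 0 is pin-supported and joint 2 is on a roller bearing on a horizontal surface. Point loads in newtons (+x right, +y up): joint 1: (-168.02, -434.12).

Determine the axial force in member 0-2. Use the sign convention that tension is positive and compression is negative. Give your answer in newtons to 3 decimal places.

107.968

N=3 nodes, M=3 members, R=3 reactions → 2N=6, M+R=6
member 0 (0-1): L=4.8735, (cx,cy)=(0.6416,0.7670)
member 1 (0-2): L=7.0000, (cx,cy)=(1.0000,0.0000)
member 2 (1-2): L=5.3826, (cx,cy)=(0.7195,-0.6945)
solve A·x = −loads:
  F[0-1] = -430.1320 N (compression)
  F[0-2] = +107.9683 N (tension)
  F[1-2] = -150.0528 N (compression)
  Rx@0 = +168.0200 N
  Ry@0 = +329.9151 N
  Ry@2 = +104.2049 N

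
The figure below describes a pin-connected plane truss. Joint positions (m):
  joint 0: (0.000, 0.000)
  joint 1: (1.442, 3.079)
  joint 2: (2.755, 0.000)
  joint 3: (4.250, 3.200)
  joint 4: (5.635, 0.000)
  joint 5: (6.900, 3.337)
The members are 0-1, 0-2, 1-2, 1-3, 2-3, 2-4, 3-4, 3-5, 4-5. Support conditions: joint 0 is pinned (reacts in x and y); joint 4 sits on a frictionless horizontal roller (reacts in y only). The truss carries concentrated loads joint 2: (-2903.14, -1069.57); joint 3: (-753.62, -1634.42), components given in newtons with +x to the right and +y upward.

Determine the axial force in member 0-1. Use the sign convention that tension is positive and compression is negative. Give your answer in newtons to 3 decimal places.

-1519.792

N=6 nodes, M=9 members, R=3 reactions → 2N=12, M+R=12
member 0 (0-1): L=3.3999, (cx,cy)=(0.4241,0.9056)
member 1 (0-2): L=2.7550, (cx,cy)=(1.0000,0.0000)
member 2 (1-2): L=3.3473, (cx,cy)=(0.3923,-0.9199)
member 3 (1-3): L=2.8106, (cx,cy)=(0.9991,0.0431)
member 4 (2-3): L=3.5320, (cx,cy)=(0.4233,0.9060)
member 5 (2-4): L=2.8800, (cx,cy)=(1.0000,0.0000)
member 6 (3-4): L=3.4869, (cx,cy)=(0.3972,-0.9177)
member 7 (3-5): L=2.6535, (cx,cy)=(0.9987,0.0516)
member 8 (4-5): L=3.5687, (cx,cy)=(0.3545,0.9351)
solve A·x = −loads:
  F[0-1] = -1519.7924 N (compression)
  F[0-2] = -3012.1782 N (compression)
  F[1-2] = +1439.5979 N (tension)
  F[1-3] = -1210.4007 N (compression)
  F[2-3] = -281.0704 N (compression)
  F[2-4] = +574.6280 N (tension)
  F[3-4] = -1446.6788 N (compression)
  F[3-5] = -0.0000 N (compression)
  F[4-5] = -0.0000 N (compression)
  Rx@0 = +3656.7600 N
  Ry@0 = +1376.3296 N
  Ry@4 = +1327.6604 N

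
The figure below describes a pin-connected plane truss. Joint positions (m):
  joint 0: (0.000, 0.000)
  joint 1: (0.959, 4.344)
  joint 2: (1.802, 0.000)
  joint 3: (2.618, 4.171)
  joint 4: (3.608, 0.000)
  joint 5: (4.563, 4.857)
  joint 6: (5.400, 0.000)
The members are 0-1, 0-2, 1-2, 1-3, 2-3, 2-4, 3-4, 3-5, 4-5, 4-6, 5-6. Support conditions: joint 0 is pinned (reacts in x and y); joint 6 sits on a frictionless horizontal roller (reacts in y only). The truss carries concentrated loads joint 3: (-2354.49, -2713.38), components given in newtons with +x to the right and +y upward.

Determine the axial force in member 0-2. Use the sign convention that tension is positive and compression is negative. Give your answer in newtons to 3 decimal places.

-1644.398

N=7 nodes, M=11 members, R=3 reactions → 2N=14, M+R=14
member 0 (0-1): L=4.4486, (cx,cy)=(0.2156,0.9765)
member 1 (0-2): L=1.8020, (cx,cy)=(1.0000,0.0000)
member 2 (1-2): L=4.4250, (cx,cy)=(0.1905,-0.9817)
member 3 (1-3): L=1.6680, (cx,cy)=(0.9946,-0.1037)
member 4 (2-3): L=4.2501, (cx,cy)=(0.1920,0.9814)
member 5 (2-4): L=1.8060, (cx,cy)=(1.0000,0.0000)
member 6 (3-4): L=4.2869, (cx,cy)=(0.2309,-0.9730)
member 7 (3-5): L=2.0624, (cx,cy)=(0.9431,0.3326)
member 8 (4-5): L=4.9500, (cx,cy)=(0.1929,0.9812)
member 9 (4-6): L=1.7920, (cx,cy)=(1.0000,0.0000)
member 10 (5-6): L=4.9286, (cx,cy)=(0.1698,-0.9855)
solve A·x = −loads:
  F[0-1] = -3293.9678 N (compression)
  F[0-2] = -1644.3976 N (compression)
  F[1-2] = +3421.1882 N (tension)
  F[1-3] = -1369.2363 N (compression)
  F[2-3] = -3422.2003 N (compression)
  F[2-4] = -335.5866 N (compression)
  F[3-4] = +589.4234 N (tension)
  F[3-5] = +211.5098 N (tension)
  F[4-5] = -584.4712 N (compression)
  F[4-6] = -86.7052 N (compression)
  F[5-6] = +510.5549 N (tension)
  Rx@0 = +2354.4900 N
  Ry@0 = +3216.5187 N
  Ry@6 = -503.1387 N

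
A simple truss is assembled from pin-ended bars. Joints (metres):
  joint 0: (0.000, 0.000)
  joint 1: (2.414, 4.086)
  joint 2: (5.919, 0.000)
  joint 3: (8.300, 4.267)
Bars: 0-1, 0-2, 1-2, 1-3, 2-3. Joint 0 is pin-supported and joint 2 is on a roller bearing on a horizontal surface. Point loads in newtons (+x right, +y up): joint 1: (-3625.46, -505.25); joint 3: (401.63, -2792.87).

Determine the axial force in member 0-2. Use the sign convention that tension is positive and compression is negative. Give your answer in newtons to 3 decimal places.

-2403.266

N=4 nodes, M=5 members, R=3 reactions → 2N=8, M+R=8
member 0 (0-1): L=4.7458, (cx,cy)=(0.5087,0.8610)
member 1 (0-2): L=5.9190, (cx,cy)=(1.0000,0.0000)
member 2 (1-2): L=5.3833, (cx,cy)=(0.6511,-0.7590)
member 3 (1-3): L=5.8888, (cx,cy)=(0.9995,0.0307)
member 4 (2-3): L=4.8864, (cx,cy)=(0.4873,0.8732)
solve A·x = −loads:
  F[0-1] = -1613.1937 N (compression)
  F[0-2] = -2403.2656 N (compression)
  F[1-2] = +1245.0273 N (tension)
  F[1-3] = +1995.2234 N (tension)
  F[2-3] = -3268.4815 N (compression)
  Rx@0 = +3223.8300 N
  Ry@0 = +1388.9090 N
  Ry@2 = +1909.2110 N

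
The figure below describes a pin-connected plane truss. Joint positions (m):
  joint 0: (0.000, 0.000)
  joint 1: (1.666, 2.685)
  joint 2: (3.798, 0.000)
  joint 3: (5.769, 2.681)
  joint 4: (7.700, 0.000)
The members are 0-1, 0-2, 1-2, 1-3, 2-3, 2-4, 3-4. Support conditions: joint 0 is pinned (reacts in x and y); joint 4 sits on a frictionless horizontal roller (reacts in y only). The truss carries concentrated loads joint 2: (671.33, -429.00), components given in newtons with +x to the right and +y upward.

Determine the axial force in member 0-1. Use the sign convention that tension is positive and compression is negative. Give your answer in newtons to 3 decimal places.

-255.846

N=5 nodes, M=7 members, R=3 reactions → 2N=10, M+R=10
member 0 (0-1): L=3.1599, (cx,cy)=(0.5272,0.8497)
member 1 (0-2): L=3.7980, (cx,cy)=(1.0000,0.0000)
member 2 (1-2): L=3.4285, (cx,cy)=(0.6218,-0.7831)
member 3 (1-3): L=4.1030, (cx,cy)=(1.0000,-0.0010)
member 4 (2-3): L=3.3276, (cx,cy)=(0.5923,0.8057)
member 5 (2-4): L=3.9020, (cx,cy)=(1.0000,0.0000)
member 6 (3-4): L=3.3040, (cx,cy)=(0.5844,-0.8114)
solve A·x = −loads:
  F[0-1] = -255.8461 N (compression)
  F[0-2] = +806.2215 N (tension)
  F[1-2] = +277.9799 N (tension)
  F[1-3] = -307.7521 N (compression)
  F[2-3] = +262.2608 N (tension)
  F[2-4] = +152.4077 N (tension)
  F[3-4] = -260.7755 N (compression)
  Rx@0 = -671.3300 N
  Ry@0 = +217.3971 N
  Ry@4 = +211.6029 N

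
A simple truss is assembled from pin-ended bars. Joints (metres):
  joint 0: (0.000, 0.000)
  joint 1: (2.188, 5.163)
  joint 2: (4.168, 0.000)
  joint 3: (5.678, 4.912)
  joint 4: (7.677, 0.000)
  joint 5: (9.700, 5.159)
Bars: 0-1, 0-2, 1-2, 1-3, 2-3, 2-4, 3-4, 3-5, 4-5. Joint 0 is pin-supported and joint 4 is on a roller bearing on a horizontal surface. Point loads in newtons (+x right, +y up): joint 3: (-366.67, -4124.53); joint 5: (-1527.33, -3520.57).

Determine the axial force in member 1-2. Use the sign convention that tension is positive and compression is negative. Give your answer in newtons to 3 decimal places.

1597.164

N=6 nodes, M=9 members, R=3 reactions → 2N=12, M+R=12
member 0 (0-1): L=5.6075, (cx,cy)=(0.3902,0.9207)
member 1 (0-2): L=4.1680, (cx,cy)=(1.0000,0.0000)
member 2 (1-2): L=5.5296, (cx,cy)=(0.3581,-0.9337)
member 3 (1-3): L=3.4990, (cx,cy)=(0.9974,-0.0717)
member 4 (2-3): L=5.1389, (cx,cy)=(0.2938,0.9559)
member 5 (2-4): L=3.5090, (cx,cy)=(1.0000,0.0000)
member 6 (3-4): L=5.3032, (cx,cy)=(0.3769,-0.9262)
member 7 (3-5): L=4.0296, (cx,cy)=(0.9981,0.0613)
member 8 (4-5): L=5.5415, (cx,cy)=(0.3651,0.9310)
solve A·x = −loads:
  F[0-1] = -1528.3933 N (compression)
  F[0-2] = -1297.6323 N (compression)
  F[1-2] = +1597.1642 N (tension)
  F[1-3] = -1171.2819 N (compression)
  F[2-3] = -1560.1365 N (compression)
  F[2-4] = -267.3056 N (compression)
  F[3-4] = -2943.6612 N (compression)
  F[3-5] = -150.7140 N (compression)
  F[4-5] = -3771.6445 N (compression)
  Rx@0 = +1894.0000 N
  Ry@0 = +1407.2425 N
  Ry@4 = +6237.8575 N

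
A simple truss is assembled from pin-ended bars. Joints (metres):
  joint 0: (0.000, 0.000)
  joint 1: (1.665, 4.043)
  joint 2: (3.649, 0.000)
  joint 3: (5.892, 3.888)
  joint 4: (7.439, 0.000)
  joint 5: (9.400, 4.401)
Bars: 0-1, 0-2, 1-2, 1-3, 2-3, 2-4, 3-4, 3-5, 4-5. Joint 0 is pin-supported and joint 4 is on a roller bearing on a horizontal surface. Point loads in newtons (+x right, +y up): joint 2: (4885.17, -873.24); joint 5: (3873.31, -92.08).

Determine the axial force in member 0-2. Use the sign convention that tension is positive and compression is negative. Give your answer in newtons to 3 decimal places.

N=6 nodes, M=9 members, R=3 reactions → 2N=12, M+R=12
member 0 (0-1): L=4.3724, (cx,cy)=(0.3808,0.9247)
member 1 (0-2): L=3.6490, (cx,cy)=(1.0000,0.0000)
member 2 (1-2): L=4.5036, (cx,cy)=(0.4405,-0.8977)
member 3 (1-3): L=4.2298, (cx,cy)=(0.9993,-0.0366)
member 4 (2-3): L=4.4886, (cx,cy)=(0.4997,0.8662)
member 5 (2-4): L=3.7900, (cx,cy)=(1.0000,0.0000)
member 6 (3-4): L=4.1845, (cx,cy)=(0.3697,-0.9292)
member 7 (3-5): L=3.5453, (cx,cy)=(0.9895,0.1447)
member 8 (4-5): L=4.8181, (cx,cy)=(0.4070,0.9134)
solve A·x = −loads:
  F[0-1] = +2023.3113 N (tension)
  F[0-2] = +7988.0115 N (tension)
  F[1-2] = -2154.2322 N (compression)
  F[1-3] = +1720.6491 N (tension)
  F[2-3] = +3240.8083 N (tension)
  F[2-4] = +534.3535 N (tension)
  F[3-4] = -2294.3446 N (compression)
  F[3-5] = +4231.7126 N (tension)
  F[4-5] = -771.1637 N (compression)
  Rx@0 = -8758.4800 N
  Ry@0 = -1870.8733 N
  Ry@4 = +2836.1933 N

7988.012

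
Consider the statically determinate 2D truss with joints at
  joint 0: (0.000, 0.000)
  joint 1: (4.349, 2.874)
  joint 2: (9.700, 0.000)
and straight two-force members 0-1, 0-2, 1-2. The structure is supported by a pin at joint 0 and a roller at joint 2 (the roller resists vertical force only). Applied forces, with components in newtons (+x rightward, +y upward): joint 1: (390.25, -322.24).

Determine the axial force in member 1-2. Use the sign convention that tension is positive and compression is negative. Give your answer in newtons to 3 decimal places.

N=3 nodes, M=3 members, R=3 reactions → 2N=6, M+R=6
member 0 (0-1): L=5.2128, (cx,cy)=(0.8343,0.5513)
member 1 (0-2): L=9.7000, (cx,cy)=(1.0000,0.0000)
member 2 (1-2): L=6.0740, (cx,cy)=(0.8810,-0.4732)
solve A·x = −loads:
  F[0-1] = -112.7034 N (compression)
  F[0-2] = +484.2769 N (tension)
  F[1-2] = -549.7070 N (compression)
  Rx@0 = -390.2500 N
  Ry@0 = +62.1369 N
  Ry@2 = +260.1031 N

-549.707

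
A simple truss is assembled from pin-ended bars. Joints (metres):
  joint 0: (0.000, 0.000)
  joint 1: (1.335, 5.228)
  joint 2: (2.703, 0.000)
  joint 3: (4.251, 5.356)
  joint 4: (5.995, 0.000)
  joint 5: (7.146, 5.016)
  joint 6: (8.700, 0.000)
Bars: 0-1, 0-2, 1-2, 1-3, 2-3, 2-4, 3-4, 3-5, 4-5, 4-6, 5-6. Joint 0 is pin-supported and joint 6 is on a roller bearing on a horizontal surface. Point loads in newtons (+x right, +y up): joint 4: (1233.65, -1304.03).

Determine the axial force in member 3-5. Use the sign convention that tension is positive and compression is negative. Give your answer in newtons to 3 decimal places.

-475.109

N=7 nodes, M=11 members, R=3 reactions → 2N=14, M+R=14
member 0 (0-1): L=5.3958, (cx,cy)=(0.2474,0.9689)
member 1 (0-2): L=2.7030, (cx,cy)=(1.0000,0.0000)
member 2 (1-2): L=5.4040, (cx,cy)=(0.2531,-0.9674)
member 3 (1-3): L=2.9188, (cx,cy)=(0.9990,0.0439)
member 4 (2-3): L=5.5752, (cx,cy)=(0.2777,0.9607)
member 5 (2-4): L=3.2920, (cx,cy)=(1.0000,0.0000)
member 6 (3-4): L=5.6328, (cx,cy)=(0.3096,-0.9509)
member 7 (3-5): L=2.9149, (cx,cy)=(0.9932,-0.1166)
member 8 (4-5): L=5.1464, (cx,cy)=(0.2237,0.9747)
member 9 (4-6): L=2.7050, (cx,cy)=(1.0000,0.0000)
member 10 (5-6): L=5.2512, (cx,cy)=(0.2959,-0.9552)
solve A·x = −loads:
  F[0-1] = -418.4586 N (compression)
  F[0-2] = +1337.1836 N (tension)
  F[1-2] = +409.6957 N (tension)
  F[1-3] = -207.4456 N (compression)
  F[2-3] = -412.5735 N (compression)
  F[2-4] = +1555.4501 N (tension)
  F[3-4] = +484.6826 N (tension)
  F[3-5] = -475.1086 N (compression)
  F[4-5] = +865.0773 N (tension)
  F[4-6] = +278.3883 N (tension)
  F[5-6] = -940.7172 N (compression)
  Rx@0 = -1233.6500 N
  Ry@0 = +405.4484 N
  Ry@6 = +898.5816 N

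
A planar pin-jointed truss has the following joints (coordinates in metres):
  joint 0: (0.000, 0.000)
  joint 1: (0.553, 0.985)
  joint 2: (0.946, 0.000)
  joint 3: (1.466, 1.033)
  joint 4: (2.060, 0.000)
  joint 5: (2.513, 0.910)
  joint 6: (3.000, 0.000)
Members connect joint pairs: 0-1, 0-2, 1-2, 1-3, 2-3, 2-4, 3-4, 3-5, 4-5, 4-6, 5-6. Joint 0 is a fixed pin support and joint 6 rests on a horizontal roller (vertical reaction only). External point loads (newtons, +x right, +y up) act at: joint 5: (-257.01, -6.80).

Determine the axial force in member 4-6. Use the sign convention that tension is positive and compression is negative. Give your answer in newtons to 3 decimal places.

-38.673

N=7 nodes, M=11 members, R=3 reactions → 2N=14, M+R=14
member 0 (0-1): L=1.1296, (cx,cy)=(0.4895,0.8720)
member 1 (0-2): L=0.9460, (cx,cy)=(1.0000,0.0000)
member 2 (1-2): L=1.0605, (cx,cy)=(0.3706,-0.9288)
member 3 (1-3): L=0.9143, (cx,cy)=(0.9986,0.0525)
member 4 (2-3): L=1.1565, (cx,cy)=(0.4496,0.8932)
member 5 (2-4): L=1.1140, (cx,cy)=(1.0000,0.0000)
member 6 (3-4): L=1.1916, (cx,cy)=(0.4985,-0.8669)
member 7 (3-5): L=1.0542, (cx,cy)=(0.9932,-0.1167)
member 8 (4-5): L=1.0165, (cx,cy)=(0.4456,0.8952)
member 9 (4-6): L=0.9400, (cx,cy)=(1.0000,0.0000)
member 10 (5-6): L=1.0321, (cx,cy)=(0.4718,-0.8817)
solve A·x = −loads:
  F[0-1] = -90.6716 N (compression)
  F[0-2] = -212.6220 N (compression)
  F[1-2] = +80.9145 N (tension)
  F[1-3] = -74.4758 N (compression)
  F[2-3] = -84.1383 N (compression)
  F[2-4] = -144.8056 N (compression)
  F[3-4] = +114.1174 N (tension)
  F[3-5] = -170.2533 N (compression)
  F[4-5] = -110.5079 N (compression)
  F[4-6] = -38.6729 N (compression)
  F[5-6] = +81.9611 N (tension)
  Rx@0 = +257.0100 N
  Ry@0 = +79.0636 N
  Ry@6 = -72.2636 N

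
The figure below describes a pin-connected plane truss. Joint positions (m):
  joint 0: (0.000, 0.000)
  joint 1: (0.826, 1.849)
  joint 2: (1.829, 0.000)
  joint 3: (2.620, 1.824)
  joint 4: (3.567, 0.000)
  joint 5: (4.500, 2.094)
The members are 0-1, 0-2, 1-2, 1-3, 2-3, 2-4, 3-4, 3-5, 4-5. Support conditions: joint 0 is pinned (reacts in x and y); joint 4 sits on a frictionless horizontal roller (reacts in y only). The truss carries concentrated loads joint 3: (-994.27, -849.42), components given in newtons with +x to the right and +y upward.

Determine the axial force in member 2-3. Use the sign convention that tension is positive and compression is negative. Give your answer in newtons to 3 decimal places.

-811.089

N=6 nodes, M=9 members, R=3 reactions → 2N=12, M+R=12
member 0 (0-1): L=2.0251, (cx,cy)=(0.4079,0.9130)
member 1 (0-2): L=1.8290, (cx,cy)=(1.0000,0.0000)
member 2 (1-2): L=2.1035, (cx,cy)=(0.4768,-0.8790)
member 3 (1-3): L=1.7942, (cx,cy)=(0.9999,-0.0139)
member 4 (2-3): L=1.9881, (cx,cy)=(0.3979,0.9174)
member 5 (2-4): L=1.7380, (cx,cy)=(1.0000,0.0000)
member 6 (3-4): L=2.0552, (cx,cy)=(0.4608,-0.8875)
member 7 (3-5): L=1.8993, (cx,cy)=(0.9898,0.1422)
member 8 (4-5): L=2.2924, (cx,cy)=(0.4070,0.9134)
solve A·x = −loads:
  F[0-1] = -803.8410 N (compression)
  F[0-2] = -666.4003 N (compression)
  F[1-2] = +846.5628 N (tension)
  F[1-3] = -731.5980 N (compression)
  F[2-3] = -811.0890 N (compression)
  F[2-4] = +59.9580 N (tension)
  F[3-4] = -130.1213 N (compression)
  F[3-5] = +0.0000 N (tension)
  F[4-5] = +0.0000 N (tension)
  Rx@0 = +994.2700 N
  Ry@0 = +733.9359 N
  Ry@4 = +115.4841 N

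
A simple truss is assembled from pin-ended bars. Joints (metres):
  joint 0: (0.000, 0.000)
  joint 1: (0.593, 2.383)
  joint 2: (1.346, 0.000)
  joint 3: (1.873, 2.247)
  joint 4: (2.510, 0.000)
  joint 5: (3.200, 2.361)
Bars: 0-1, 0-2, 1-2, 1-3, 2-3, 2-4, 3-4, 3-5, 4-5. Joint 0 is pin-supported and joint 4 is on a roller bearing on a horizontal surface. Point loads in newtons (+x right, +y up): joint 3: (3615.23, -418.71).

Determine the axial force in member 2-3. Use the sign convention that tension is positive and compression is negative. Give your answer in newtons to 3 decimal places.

3414.751

N=6 nodes, M=9 members, R=3 reactions → 2N=12, M+R=12
member 0 (0-1): L=2.4557, (cx,cy)=(0.2415,0.9704)
member 1 (0-2): L=1.3460, (cx,cy)=(1.0000,0.0000)
member 2 (1-2): L=2.4991, (cx,cy)=(0.3013,-0.9535)
member 3 (1-3): L=1.2872, (cx,cy)=(0.9944,-0.1057)
member 4 (2-3): L=2.3080, (cx,cy)=(0.2283,0.9736)
member 5 (2-4): L=1.1640, (cx,cy)=(1.0000,0.0000)
member 6 (3-4): L=2.3355, (cx,cy)=(0.2727,-0.9621)
member 7 (3-5): L=1.3319, (cx,cy)=(0.9963,0.0856)
member 8 (4-5): L=2.4598, (cx,cy)=(0.2805,0.9598)
solve A·x = −loads:
  F[0-1] = +3225.6217 N (tension)
  F[0-2] = +2836.3020 N (tension)
  F[1-2] = -3486.5660 N (compression)
  F[1-3] = +1839.7406 N (tension)
  F[2-3] = +3414.7510 N (tension)
  F[2-4] = +1006.0662 N (tension)
  F[3-4] = -3688.7197 N (compression)
  F[3-5] = +0.0000 N (tension)
  F[4-5] = -0.0000 N (compression)
  Rx@0 = -3615.2300 N
  Ry@0 = -3130.1608 N
  Ry@4 = +3548.8708 N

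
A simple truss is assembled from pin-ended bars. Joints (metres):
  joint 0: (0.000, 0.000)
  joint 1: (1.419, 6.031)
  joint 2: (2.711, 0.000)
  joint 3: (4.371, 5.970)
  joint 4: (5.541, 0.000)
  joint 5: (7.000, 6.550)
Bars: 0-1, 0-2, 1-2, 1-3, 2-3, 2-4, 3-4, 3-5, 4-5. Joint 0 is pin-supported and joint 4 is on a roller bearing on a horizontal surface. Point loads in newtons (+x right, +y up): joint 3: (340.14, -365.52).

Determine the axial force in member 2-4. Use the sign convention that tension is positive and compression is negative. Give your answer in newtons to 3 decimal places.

N=6 nodes, M=9 members, R=3 reactions → 2N=12, M+R=12
member 0 (0-1): L=6.1957, (cx,cy)=(0.2290,0.9734)
member 1 (0-2): L=2.7110, (cx,cy)=(1.0000,0.0000)
member 2 (1-2): L=6.1678, (cx,cy)=(0.2095,-0.9778)
member 3 (1-3): L=2.9526, (cx,cy)=(0.9998,-0.0207)
member 4 (2-3): L=6.1965, (cx,cy)=(0.2679,0.9634)
member 5 (2-4): L=2.8300, (cx,cy)=(1.0000,0.0000)
member 6 (3-4): L=6.0836, (cx,cy)=(0.1923,-0.9813)
member 7 (3-5): L=2.6922, (cx,cy)=(0.9765,0.2154)
member 8 (4-5): L=6.7105, (cx,cy)=(0.2174,0.9761)
solve A·x = −loads:
  F[0-1] = +297.1935 N (tension)
  F[0-2] = +272.0737 N (tension)
  F[1-2] = -298.6180 N (compression)
  F[1-3] = +130.6468 N (tension)
  F[2-3] = +303.0707 N (tension)
  F[2-4] = +128.3304 N (tension)
  F[3-4] = -667.2705 N (compression)
  F[3-5] = +0.0000 N (tension)
  F[4-5] = +0.0000 N (tension)
  Rx@0 = -340.1400 N
  Ry@0 = -289.2939 N
  Ry@4 = +654.8139 N

128.330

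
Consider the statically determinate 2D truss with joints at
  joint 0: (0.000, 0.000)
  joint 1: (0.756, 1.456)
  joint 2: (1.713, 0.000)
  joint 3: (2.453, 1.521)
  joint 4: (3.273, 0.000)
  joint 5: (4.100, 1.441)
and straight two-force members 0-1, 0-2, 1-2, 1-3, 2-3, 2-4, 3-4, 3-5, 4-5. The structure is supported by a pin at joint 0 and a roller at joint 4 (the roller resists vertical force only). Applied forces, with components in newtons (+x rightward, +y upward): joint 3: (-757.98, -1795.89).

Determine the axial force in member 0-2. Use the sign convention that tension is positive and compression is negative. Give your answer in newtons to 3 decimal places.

-341.466

N=6 nodes, M=9 members, R=3 reactions → 2N=12, M+R=12
member 0 (0-1): L=1.6406, (cx,cy)=(0.4608,0.8875)
member 1 (0-2): L=1.7130, (cx,cy)=(1.0000,0.0000)
member 2 (1-2): L=1.7424, (cx,cy)=(0.5493,-0.8357)
member 3 (1-3): L=1.6982, (cx,cy)=(0.9993,0.0383)
member 4 (2-3): L=1.6915, (cx,cy)=(0.4375,0.8992)
member 5 (2-4): L=1.5600, (cx,cy)=(1.0000,0.0000)
member 6 (3-4): L=1.7280, (cx,cy)=(0.4745,-0.8802)
member 7 (3-5): L=1.6489, (cx,cy)=(0.9988,-0.0485)
member 8 (4-5): L=1.6614, (cx,cy)=(0.4978,0.8673)
solve A·x = −loads:
  F[0-1] = -903.8627 N (compression)
  F[0-2] = -341.4663 N (compression)
  F[1-2] = +917.7416 N (tension)
  F[1-3] = -921.2657 N (compression)
  F[2-3] = -852.8626 N (compression)
  F[2-4] = +535.7309 N (tension)
  F[3-4] = -1128.9278 N (compression)
  F[3-5] = +0.0000 N (tension)
  F[4-5] = -0.0000 N (compression)
  Rx@0 = +757.9800 N
  Ry@0 = +802.1746 N
  Ry@4 = +993.7154 N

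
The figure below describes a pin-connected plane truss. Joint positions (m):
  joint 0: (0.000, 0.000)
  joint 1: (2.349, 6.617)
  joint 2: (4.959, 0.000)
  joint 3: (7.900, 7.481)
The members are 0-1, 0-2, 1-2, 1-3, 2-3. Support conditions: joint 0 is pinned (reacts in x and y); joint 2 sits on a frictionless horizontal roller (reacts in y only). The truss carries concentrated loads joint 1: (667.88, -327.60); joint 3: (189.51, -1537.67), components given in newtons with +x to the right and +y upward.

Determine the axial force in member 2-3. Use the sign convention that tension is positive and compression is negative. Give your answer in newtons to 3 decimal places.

-1793.675

N=4 nodes, M=5 members, R=3 reactions → 2N=8, M+R=8
member 0 (0-1): L=7.0216, (cx,cy)=(0.3345,0.9424)
member 1 (0-2): L=4.9590, (cx,cy)=(1.0000,0.0000)
member 2 (1-2): L=7.1131, (cx,cy)=(0.3669,-0.9302)
member 3 (1-3): L=5.6178, (cx,cy)=(0.9881,0.1538)
member 4 (2-3): L=8.0383, (cx,cy)=(0.3659,0.9307)
solve A·x = −loads:
  F[0-1] = +2033.7663 N (tension)
  F[0-2] = +177.0130 N (tension)
  F[1-2] = -2270.9404 N (compression)
  F[1-3] = +855.9487 N (tension)
  F[2-3] = -1793.6753 N (compression)
  Rx@0 = -857.3900 N
  Ry@0 = -1916.5835 N
  Ry@2 = +3781.8535 N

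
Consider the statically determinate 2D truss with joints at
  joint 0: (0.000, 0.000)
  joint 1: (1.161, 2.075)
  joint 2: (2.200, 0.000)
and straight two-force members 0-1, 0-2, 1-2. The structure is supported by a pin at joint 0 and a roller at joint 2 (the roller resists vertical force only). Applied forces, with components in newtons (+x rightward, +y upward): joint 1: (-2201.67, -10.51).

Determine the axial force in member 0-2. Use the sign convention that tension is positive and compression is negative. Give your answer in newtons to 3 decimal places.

N=3 nodes, M=3 members, R=3 reactions → 2N=6, M+R=6
member 0 (0-1): L=2.3777, (cx,cy)=(0.4883,0.8727)
member 1 (0-2): L=2.2000, (cx,cy)=(1.0000,0.0000)
member 2 (1-2): L=2.3206, (cx,cy)=(0.4477,-0.8942)
solve A·x = −loads:
  F[0-1] = -2385.2113 N (compression)
  F[0-2] = -1037.0115 N (compression)
  F[1-2] = +2316.1504 N (tension)
  Rx@0 = +2201.6700 N
  Ry@0 = +2081.5387 N
  Ry@2 = -2071.0287 N

-1037.011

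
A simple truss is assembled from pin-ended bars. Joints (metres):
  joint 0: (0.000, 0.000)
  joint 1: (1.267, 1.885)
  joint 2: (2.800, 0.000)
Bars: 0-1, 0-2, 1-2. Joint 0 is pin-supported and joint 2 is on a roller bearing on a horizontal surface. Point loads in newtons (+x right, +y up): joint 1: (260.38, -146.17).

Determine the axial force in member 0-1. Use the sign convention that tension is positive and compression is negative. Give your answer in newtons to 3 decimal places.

114.783

N=3 nodes, M=3 members, R=3 reactions → 2N=6, M+R=6
member 0 (0-1): L=2.2712, (cx,cy)=(0.5578,0.8299)
member 1 (0-2): L=2.8000, (cx,cy)=(1.0000,0.0000)
member 2 (1-2): L=2.4297, (cx,cy)=(0.6309,-0.7758)
solve A·x = −loads:
  F[0-1] = +114.7829 N (tension)
  F[0-2] = +196.3488 N (tension)
  F[1-2] = -311.1960 N (compression)
  Rx@0 = -260.3800 N
  Ry@0 = -95.2635 N
  Ry@2 = +241.4335 N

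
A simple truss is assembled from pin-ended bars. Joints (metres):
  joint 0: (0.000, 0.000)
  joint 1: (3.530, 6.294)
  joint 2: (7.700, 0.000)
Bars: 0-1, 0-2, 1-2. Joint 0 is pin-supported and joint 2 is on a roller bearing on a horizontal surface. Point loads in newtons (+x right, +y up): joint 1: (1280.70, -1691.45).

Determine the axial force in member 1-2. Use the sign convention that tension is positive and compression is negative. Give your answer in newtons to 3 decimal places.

N=3 nodes, M=3 members, R=3 reactions → 2N=6, M+R=6
member 0 (0-1): L=7.2163, (cx,cy)=(0.4892,0.8722)
member 1 (0-2): L=7.7000, (cx,cy)=(1.0000,0.0000)
member 2 (1-2): L=7.5501, (cx,cy)=(0.5523,-0.8336)
solve A·x = −loads:
  F[0-1] = +150.0001 N (tension)
  F[0-2] = +1207.3246 N (tension)
  F[1-2] = -2185.9395 N (compression)
  Rx@0 = -1280.7000 N
  Ry@0 = -130.8285 N
  Ry@2 = +1822.2785 N

-2185.940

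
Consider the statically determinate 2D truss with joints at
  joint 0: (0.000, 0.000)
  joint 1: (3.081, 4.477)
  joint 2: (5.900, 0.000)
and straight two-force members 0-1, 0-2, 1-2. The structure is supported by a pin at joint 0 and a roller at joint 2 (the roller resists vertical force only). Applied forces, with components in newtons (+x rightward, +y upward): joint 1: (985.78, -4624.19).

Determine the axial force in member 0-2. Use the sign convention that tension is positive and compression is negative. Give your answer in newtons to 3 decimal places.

1991.492

N=3 nodes, M=3 members, R=3 reactions → 2N=6, M+R=6
member 0 (0-1): L=5.4347, (cx,cy)=(0.5669,0.8238)
member 1 (0-2): L=5.9000, (cx,cy)=(1.0000,0.0000)
member 2 (1-2): L=5.2906, (cx,cy)=(0.5328,-0.8462)
solve A·x = −loads:
  F[0-1] = -1774.0189 N (compression)
  F[0-2] = +1991.4915 N (tension)
  F[1-2] = -3737.5507 N (compression)
  Rx@0 = -985.7800 N
  Ry@0 = +1461.3991 N
  Ry@2 = +3162.7909 N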